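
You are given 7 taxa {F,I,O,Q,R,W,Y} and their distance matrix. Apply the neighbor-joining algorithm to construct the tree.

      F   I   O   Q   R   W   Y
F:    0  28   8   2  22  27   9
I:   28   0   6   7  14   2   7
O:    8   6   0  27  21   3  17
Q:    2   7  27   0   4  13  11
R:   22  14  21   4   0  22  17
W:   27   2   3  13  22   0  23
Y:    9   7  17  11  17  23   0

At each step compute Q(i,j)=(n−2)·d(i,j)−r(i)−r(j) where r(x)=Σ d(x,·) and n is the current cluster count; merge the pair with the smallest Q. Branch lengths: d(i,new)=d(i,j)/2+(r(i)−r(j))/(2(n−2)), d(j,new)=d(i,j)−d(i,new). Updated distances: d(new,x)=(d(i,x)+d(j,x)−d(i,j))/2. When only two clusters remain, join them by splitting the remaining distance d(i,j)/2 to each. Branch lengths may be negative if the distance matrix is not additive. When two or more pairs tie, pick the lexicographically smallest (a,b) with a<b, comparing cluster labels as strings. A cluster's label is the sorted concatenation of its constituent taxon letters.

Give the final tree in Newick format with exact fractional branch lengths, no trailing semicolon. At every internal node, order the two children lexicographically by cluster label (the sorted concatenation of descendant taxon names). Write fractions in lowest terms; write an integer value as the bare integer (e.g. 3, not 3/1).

((((F:125/24,Q:-77/24):123/32,R:261/32):79/32,(I:-7/8,(O:7/10,W:23/10):27/8):223/32):145/64,Y:145/64)

iteration 1: select O,W (d=3, Q=-157); attach at lengths (7/10, 23/10); label the merged cluster OW
  updated: d(F,OW)=16, d(I,OW)=5/2, d(OW,Q)=37/2, d(OW,R)=20, d(OW,Y)=37/2
iteration 2: select I,OW (d=5/2, Q=-124); attach at lengths (-7/8, 27/8); label the merged cluster IOW
  updated: d(F,IOW)=83/4, d(IOW,Q)=23/2, d(IOW,R)=63/4, d(IOW,Y)=23/2
iteration 3: select F,Q (d=2, Q=-305/4); attach at lengths (125/24, -77/24); label the merged cluster FQ
  updated: d(FQ,IOW)=121/8, d(FQ,R)=12, d(FQ,Y)=9
iteration 4: select FQ,R (d=12, Q=-455/8); attach at lengths (123/32, 261/32); label the merged cluster FQR
  updated: d(FQR,IOW)=151/16, d(FQR,Y)=7
iteration 5: select FQR,IOW (d=151/16, Q=-447/16); attach at lengths (79/32, 223/32); label the merged cluster FIOQRW
  updated: d(FIOQRW,Y)=145/32
iteration 6: select FIOQRW,Y (d=145/32); attach at lengths (145/64, 145/64); label the merged cluster FIOQRWY
final tree: ((((F:125/24,Q:-77/24):123/32,R:261/32):79/32,(I:-7/8,(O:7/10,W:23/10):27/8):223/32):145/64,Y:145/64)
total length: 1071/32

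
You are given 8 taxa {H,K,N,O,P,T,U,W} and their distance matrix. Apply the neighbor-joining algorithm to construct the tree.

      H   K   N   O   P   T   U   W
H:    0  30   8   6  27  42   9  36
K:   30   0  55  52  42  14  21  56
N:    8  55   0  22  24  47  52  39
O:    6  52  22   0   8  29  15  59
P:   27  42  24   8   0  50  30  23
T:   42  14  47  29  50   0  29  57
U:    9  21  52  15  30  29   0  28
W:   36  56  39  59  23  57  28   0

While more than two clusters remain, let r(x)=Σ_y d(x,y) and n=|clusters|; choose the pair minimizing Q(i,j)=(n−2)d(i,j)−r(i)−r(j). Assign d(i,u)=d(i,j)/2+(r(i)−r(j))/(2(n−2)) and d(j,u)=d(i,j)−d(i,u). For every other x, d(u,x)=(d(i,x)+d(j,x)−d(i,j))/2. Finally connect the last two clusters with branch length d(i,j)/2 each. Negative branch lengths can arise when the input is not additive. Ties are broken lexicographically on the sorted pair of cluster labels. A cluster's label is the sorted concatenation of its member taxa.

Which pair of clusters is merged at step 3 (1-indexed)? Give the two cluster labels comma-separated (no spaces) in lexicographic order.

P,W

1. join K+T (d=14, Q=-454) ⇒ KT; edges |K|=43/6, |T|=41/6
  updated: d(H,KT)=29, d(KT,N)=44, d(KT,O)=67/2, d(KT,P)=39, d(KT,U)=18, d(KT,W)=99/2
2. join KT+U (d=18, Q=-275) ⇒ KTU; edges |KT|=151/10, |U|=29/10
  updated: d(H,KTU)=10, d(KTU,N)=39, d(KTU,O)=61/4, d(KTU,P)=51/2, d(KTU,W)=119/4
3. join P+W (d=23, Q=-809/4) ⇒ PW; edges |P|=51/32, |W|=685/32
  updated: d(H,PW)=20, d(KTU,PW)=129/8, d(N,PW)=20, d(O,PW)=22
4. join KTU+PW (d=129/8, Q=-881/8) ⇒ KPTUW; edges |KTU|=135/16, |PW|=123/16
  updated: d(H,KPTUW)=111/16, d(KPTUW,N)=343/16, d(KPTUW,O)=169/16
5. join H+N (d=8, Q=-451/8) ⇒ HN; edges |H|=-29/8, |N|=93/8
  updated: d(HN,KPTUW)=163/16, d(HN,O)=10
6. join HN+KPTUW (d=163/16, Q=-123/4) ⇒ HKNPTUW; edges |HN|=77/16, |KPTUW|=43/8
  updated: d(HKNPTUW,O)=83/16
7. join HKNPTUW+O (d=83/16) ⇒ HKNOPTUW; edges |HKNPTUW|=83/32, |O|=83/32
final tree: (((H:-29/8,N:93/8):77/16,(((K:43/6,T:41/6):151/10,U:29/10):135/16,(P:51/32,W:685/32):123/16):43/8):83/32,O:83/32)
total length: 189/2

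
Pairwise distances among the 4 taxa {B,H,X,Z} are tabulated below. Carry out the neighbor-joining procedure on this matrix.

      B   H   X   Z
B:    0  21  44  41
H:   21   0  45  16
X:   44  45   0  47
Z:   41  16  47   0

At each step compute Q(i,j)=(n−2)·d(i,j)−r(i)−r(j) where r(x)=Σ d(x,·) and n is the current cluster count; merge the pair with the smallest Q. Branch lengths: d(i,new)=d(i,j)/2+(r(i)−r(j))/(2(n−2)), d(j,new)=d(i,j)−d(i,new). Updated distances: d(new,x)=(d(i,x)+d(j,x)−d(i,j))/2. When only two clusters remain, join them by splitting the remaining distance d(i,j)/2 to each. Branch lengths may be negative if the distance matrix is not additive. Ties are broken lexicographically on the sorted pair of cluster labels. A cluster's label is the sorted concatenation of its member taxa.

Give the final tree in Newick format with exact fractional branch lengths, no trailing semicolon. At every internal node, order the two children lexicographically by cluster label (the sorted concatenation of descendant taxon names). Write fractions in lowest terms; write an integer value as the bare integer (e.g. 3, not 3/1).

iteration 1: select B,X (d=44, Q=-154); attach at lengths (29/2, 59/2); label the merged cluster BX
  updated: d(BX,H)=11, d(BX,Z)=22
iteration 2: select BX,H (d=11, Q=-49); attach at lengths (17/2, 5/2); label the merged cluster BHX
  updated: d(BHX,Z)=27/2
iteration 3: select BHX,Z (d=27/2); attach at lengths (27/4, 27/4); label the merged cluster BHXZ
final tree: (((B:29/2,X:59/2):17/2,H:5/2):27/4,Z:27/4)
total length: 137/2

(((B:29/2,X:59/2):17/2,H:5/2):27/4,Z:27/4)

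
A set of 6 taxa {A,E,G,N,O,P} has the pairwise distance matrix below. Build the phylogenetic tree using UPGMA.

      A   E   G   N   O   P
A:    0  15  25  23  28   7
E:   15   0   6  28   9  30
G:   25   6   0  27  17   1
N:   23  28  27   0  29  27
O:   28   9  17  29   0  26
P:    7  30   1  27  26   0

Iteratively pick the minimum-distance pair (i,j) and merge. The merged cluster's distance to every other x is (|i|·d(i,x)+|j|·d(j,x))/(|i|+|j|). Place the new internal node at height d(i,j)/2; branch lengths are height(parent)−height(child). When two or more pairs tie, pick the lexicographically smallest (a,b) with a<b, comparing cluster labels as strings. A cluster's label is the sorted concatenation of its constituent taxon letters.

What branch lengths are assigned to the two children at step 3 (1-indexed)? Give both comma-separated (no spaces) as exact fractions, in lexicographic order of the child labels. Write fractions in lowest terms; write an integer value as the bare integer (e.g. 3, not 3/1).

iteration 1: select G,P (d=1); attach at lengths (1/2, 1/2); label the merged cluster GP
  updated: d(A,GP)=16, d(E,GP)=18, d(GP,N)=27, d(GP,O)=43/2
iteration 2: select E,O (d=9); attach at lengths (9/2, 9/2); label the merged cluster EO
  updated: d(A,EO)=43/2, d(EO,GP)=79/4, d(EO,N)=57/2
iteration 3: select A,GP (d=16); attach at lengths (8, 15/2); label the merged cluster AGP
  updated: d(AGP,EO)=61/3, d(AGP,N)=77/3
iteration 4: select AGP,EO (d=61/3); attach at lengths (13/6, 17/3); label the merged cluster AEGOP
  updated: d(AEGOP,N)=134/5
iteration 5: select AEGOP,N (d=134/5); attach at lengths (97/30, 67/5); label the merged cluster AEGNOP
final tree: (((A:8,(G:1/2,P:1/2):15/2):13/6,(E:9/2,O:9/2):17/3):97/30,N:67/5)
total length: 1499/30

8,15/2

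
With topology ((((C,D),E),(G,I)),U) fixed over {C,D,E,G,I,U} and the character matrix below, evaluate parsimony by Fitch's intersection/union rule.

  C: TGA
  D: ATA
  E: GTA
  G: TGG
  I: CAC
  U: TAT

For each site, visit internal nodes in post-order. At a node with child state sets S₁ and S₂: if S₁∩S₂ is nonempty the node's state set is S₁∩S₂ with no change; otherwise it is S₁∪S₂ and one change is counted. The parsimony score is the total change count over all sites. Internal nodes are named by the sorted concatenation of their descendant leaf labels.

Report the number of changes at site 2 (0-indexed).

3

CD@0: {T} ∪ {A} = {A,T} (union, +1)
CDE@0: {A,T} ∪ {G} = {A,G,T} (union, +1)
GI@0: {T} ∪ {C} = {C,T} (union, +1)
CDEGI@0: {A,G,T} ∩ {C,T} = {T} (intersection, +0)
CDEGIU@0: {T} ∩ {T} = {T} (intersection, +0)
CD@1: {G} ∪ {T} = {G,T} (union, +1)
CDE@1: {G,T} ∩ {T} = {T} (intersection, +0)
GI@1: {G} ∪ {A} = {A,G} (union, +1)
CDEGI@1: {T} ∪ {A,G} = {A,G,T} (union, +1)
CDEGIU@1: {A,G,T} ∩ {A} = {A} (intersection, +0)
CD@2: {A} ∩ {A} = {A} (intersection, +0)
CDE@2: {A} ∩ {A} = {A} (intersection, +0)
GI@2: {G} ∪ {C} = {C,G} (union, +1)
CDEGI@2: {A} ∪ {C,G} = {A,C,G} (union, +1)
CDEGIU@2: {A,C,G} ∪ {T} = {A,C,G,T} (union, +1)
per-site changes: [3, 3, 3]; total = 9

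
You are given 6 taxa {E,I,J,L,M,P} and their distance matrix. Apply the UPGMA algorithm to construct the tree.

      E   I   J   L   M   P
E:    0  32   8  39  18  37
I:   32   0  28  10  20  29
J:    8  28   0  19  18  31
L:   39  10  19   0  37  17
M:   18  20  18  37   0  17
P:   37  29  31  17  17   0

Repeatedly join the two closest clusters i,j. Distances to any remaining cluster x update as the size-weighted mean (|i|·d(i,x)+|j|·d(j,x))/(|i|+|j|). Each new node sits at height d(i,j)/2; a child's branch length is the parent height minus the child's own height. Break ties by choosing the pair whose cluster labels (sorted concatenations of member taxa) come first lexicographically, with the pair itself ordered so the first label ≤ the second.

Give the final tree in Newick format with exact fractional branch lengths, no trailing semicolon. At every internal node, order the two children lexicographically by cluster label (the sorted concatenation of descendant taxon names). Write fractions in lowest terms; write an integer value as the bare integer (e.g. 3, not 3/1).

step 1: merge (E,J) at d=8; branch lengths E→4, J→4; new cluster EJ
  updated: d(EJ,I)=30, d(EJ,L)=29, d(EJ,M)=18, d(EJ,P)=34
step 2: merge (I,L) at d=10; branch lengths I→5, L→5; new cluster IL
  updated: d(EJ,IL)=59/2, d(IL,M)=57/2, d(IL,P)=23
step 3: merge (M,P) at d=17; branch lengths M→17/2, P→17/2; new cluster MP
  updated: d(EJ,MP)=26, d(IL,MP)=103/4
step 4: merge (IL,MP) at d=103/4; branch lengths IL→63/8, MP→35/8; new cluster ILMP
  updated: d(EJ,ILMP)=111/4
step 5: merge (EJ,ILMP) at d=111/4; branch lengths EJ→79/8, ILMP→1; new cluster EIJLMP
final tree: ((E:4,J:4):79/8,((I:5,L:5):63/8,(M:17/2,P:17/2):35/8):1)
total length: 465/8

((E:4,J:4):79/8,((I:5,L:5):63/8,(M:17/2,P:17/2):35/8):1)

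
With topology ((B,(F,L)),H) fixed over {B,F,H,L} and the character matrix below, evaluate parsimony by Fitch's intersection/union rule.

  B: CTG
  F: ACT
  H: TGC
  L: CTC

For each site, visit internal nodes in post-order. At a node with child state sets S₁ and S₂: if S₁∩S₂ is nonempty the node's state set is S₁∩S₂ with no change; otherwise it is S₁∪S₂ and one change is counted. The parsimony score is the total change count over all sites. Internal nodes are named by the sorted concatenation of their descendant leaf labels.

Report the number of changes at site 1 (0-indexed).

2

site 0, node FL: F={A} ∪ L={C} → {A,C} (+1)
site 0, node BFL: B={C} ∩ FL={A,C} → {C} (+0)
site 0, node BFHL: BFL={C} ∪ H={T} → {C,T} (+1)
site 1, node FL: F={C} ∪ L={T} → {C,T} (+1)
site 1, node BFL: B={T} ∩ FL={C,T} → {T} (+0)
site 1, node BFHL: BFL={T} ∪ H={G} → {G,T} (+1)
site 2, node FL: F={T} ∪ L={C} → {C,T} (+1)
site 2, node BFL: B={G} ∪ FL={C,T} → {C,G,T} (+1)
site 2, node BFHL: BFL={C,G,T} ∩ H={C} → {C} (+0)
per-site changes: [2, 2, 2]; total = 6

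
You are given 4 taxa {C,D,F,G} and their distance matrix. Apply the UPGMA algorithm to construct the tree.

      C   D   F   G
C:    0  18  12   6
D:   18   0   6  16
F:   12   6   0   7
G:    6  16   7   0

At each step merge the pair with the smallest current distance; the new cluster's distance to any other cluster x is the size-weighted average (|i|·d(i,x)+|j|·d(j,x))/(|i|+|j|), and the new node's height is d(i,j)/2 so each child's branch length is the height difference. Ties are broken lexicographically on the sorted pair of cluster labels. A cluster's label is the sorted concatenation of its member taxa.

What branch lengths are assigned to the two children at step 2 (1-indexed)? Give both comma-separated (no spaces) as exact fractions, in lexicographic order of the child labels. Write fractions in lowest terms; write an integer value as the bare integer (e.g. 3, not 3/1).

3,3

step 1: merge (C,G) at d=6; branch lengths C→3, G→3; new cluster CG
  updated: d(CG,D)=17, d(CG,F)=19/2
step 2: merge (D,F) at d=6; branch lengths D→3, F→3; new cluster DF
  updated: d(CG,DF)=53/4
step 3: merge (CG,DF) at d=53/4; branch lengths CG→29/8, DF→29/8; new cluster CDFG
final tree: ((C:3,G:3):29/8,(D:3,F:3):29/8)
total length: 77/4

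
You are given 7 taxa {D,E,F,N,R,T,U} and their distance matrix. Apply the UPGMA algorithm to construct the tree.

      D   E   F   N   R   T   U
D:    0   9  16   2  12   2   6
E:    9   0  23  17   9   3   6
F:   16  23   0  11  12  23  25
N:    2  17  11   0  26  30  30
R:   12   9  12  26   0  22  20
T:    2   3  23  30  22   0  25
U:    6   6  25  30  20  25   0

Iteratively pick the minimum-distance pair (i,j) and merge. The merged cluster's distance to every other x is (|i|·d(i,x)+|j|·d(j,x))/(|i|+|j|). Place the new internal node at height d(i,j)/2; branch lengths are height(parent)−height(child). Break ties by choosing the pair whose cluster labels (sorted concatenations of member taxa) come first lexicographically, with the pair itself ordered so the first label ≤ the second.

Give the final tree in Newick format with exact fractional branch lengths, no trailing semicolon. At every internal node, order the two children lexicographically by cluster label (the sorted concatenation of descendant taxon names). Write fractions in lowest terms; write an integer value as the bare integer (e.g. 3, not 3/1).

((((D:1,N:1):25/4,(E:3/2,T:3/2):23/4):9/8,U:67/8):39/40,(F:6,R:6):67/20)

1. join D+N (d=2) ⇒ DN; edges |D|=1, |N|=1
  updated: d(DN,E)=13, d(DN,F)=27/2, d(DN,R)=19, d(DN,T)=16, d(DN,U)=18
2. join E+T (d=3) ⇒ ET; edges |E|=3/2, |T|=3/2
  updated: d(DN,ET)=29/2, d(ET,F)=23, d(ET,R)=31/2, d(ET,U)=31/2
3. join F+R (d=12) ⇒ FR; edges |F|=6, |R|=6
  updated: d(DN,FR)=65/4, d(ET,FR)=77/4, d(FR,U)=45/2
4. join DN+ET (d=29/2) ⇒ DENT; edges |DN|=25/4, |ET|=23/4
  updated: d(DENT,FR)=71/4, d(DENT,U)=67/4
5. join DENT+U (d=67/4) ⇒ DENTU; edges |DENT|=9/8, |U|=67/8
  updated: d(DENTU,FR)=187/10
6. join DENTU+FR (d=187/10) ⇒ DEFNRTU; edges |DENTU|=39/40, |FR|=67/20
final tree: ((((D:1,N:1):25/4,(E:3/2,T:3/2):23/4):9/8,U:67/8):39/40,(F:6,R:6):67/20)
total length: 1713/40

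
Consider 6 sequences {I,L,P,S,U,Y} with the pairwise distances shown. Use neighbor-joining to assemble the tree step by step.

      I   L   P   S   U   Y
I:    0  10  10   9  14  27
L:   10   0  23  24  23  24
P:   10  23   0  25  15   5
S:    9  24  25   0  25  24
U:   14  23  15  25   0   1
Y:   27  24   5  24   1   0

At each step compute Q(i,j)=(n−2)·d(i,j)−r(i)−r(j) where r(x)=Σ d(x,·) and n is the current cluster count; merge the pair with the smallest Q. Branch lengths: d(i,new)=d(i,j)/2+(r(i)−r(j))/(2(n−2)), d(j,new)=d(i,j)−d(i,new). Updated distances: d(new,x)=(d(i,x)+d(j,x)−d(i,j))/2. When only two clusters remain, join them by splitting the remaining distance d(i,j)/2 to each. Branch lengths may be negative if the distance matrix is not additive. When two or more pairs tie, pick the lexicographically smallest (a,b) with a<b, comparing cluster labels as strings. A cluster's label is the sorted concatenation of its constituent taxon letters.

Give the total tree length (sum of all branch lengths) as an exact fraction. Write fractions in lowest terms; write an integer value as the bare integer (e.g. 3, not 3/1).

321/8

iteration 1: select U,Y (d=1, Q=-155); attach at lengths (1/8, 7/8); label the merged cluster UY
  updated: d(I,UY)=20, d(L,UY)=23, d(P,UY)=19/2, d(S,UY)=24
iteration 2: select P,UY (d=19/2, Q=-231/2); attach at lengths (13/4, 25/4); label the merged cluster PUY
  updated: d(I,PUY)=41/4, d(L,PUY)=73/4, d(PUY,S)=79/4
iteration 3: select I,S (d=9, Q=-64); attach at lengths (-11/8, 83/8); label the merged cluster IS
  updated: d(IS,L)=25/2, d(IS,PUY)=21/2
iteration 4: select IS,L (d=25/2, Q=-165/4); attach at lengths (19/8, 81/8); label the merged cluster ILS
  updated: d(ILS,PUY)=65/8
iteration 5: select ILS,PUY (d=65/8); attach at lengths (65/16, 65/16); label the merged cluster ILPSUY
final tree: (((I:-11/8,S:83/8):19/8,L:81/8):65/16,(P:13/4,(U:1/8,Y:7/8):25/4):65/16)
total length: 321/8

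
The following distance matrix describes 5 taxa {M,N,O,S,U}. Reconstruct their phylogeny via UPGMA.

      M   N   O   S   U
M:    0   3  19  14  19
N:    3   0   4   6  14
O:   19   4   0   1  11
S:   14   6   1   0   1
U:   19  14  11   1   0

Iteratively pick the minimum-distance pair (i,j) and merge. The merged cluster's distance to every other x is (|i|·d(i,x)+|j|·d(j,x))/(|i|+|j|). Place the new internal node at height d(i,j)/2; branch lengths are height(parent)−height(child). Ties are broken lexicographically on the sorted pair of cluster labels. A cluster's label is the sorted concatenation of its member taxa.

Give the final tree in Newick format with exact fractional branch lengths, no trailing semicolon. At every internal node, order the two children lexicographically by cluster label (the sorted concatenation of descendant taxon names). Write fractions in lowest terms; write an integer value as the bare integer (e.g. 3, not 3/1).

((M:3/2,N:3/2):29/6,((O:1/2,S:1/2):5/2,U:3):10/3)

step 1: merge (O,S) at d=1; branch lengths O→1/2, S→1/2; new cluster OS
  updated: d(M,OS)=33/2, d(N,OS)=5, d(OS,U)=6
step 2: merge (M,N) at d=3; branch lengths M→3/2, N→3/2; new cluster MN
  updated: d(MN,OS)=43/4, d(MN,U)=33/2
step 3: merge (OS,U) at d=6; branch lengths OS→5/2, U→3; new cluster OSU
  updated: d(MN,OSU)=38/3
step 4: merge (MN,OSU) at d=38/3; branch lengths MN→29/6, OSU→10/3; new cluster MNOSU
final tree: ((M:3/2,N:3/2):29/6,((O:1/2,S:1/2):5/2,U:3):10/3)
total length: 53/3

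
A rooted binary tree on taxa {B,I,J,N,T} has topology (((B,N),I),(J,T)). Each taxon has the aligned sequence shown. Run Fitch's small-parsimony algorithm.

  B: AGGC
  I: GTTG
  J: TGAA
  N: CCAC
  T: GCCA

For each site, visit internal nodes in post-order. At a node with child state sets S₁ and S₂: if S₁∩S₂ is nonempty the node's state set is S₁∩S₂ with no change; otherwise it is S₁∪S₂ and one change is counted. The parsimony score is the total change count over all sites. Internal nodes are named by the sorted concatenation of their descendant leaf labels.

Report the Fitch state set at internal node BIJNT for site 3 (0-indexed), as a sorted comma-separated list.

A,C,G

site 0, node BN: B={A} ∪ N={C} → {A,C} (+1)
site 0, node BIN: BN={A,C} ∪ I={G} → {A,C,G} (+1)
site 0, node JT: J={T} ∪ T={G} → {G,T} (+1)
site 0, node BIJNT: BIN={A,C,G} ∩ JT={G,T} → {G} (+0)
site 1, node BN: B={G} ∪ N={C} → {C,G} (+1)
site 1, node BIN: BN={C,G} ∪ I={T} → {C,G,T} (+1)
site 1, node JT: J={G} ∪ T={C} → {C,G} (+1)
site 1, node BIJNT: BIN={C,G,T} ∩ JT={C,G} → {C,G} (+0)
site 2, node BN: B={G} ∪ N={A} → {A,G} (+1)
site 2, node BIN: BN={A,G} ∪ I={T} → {A,G,T} (+1)
site 2, node JT: J={A} ∪ T={C} → {A,C} (+1)
site 2, node BIJNT: BIN={A,G,T} ∩ JT={A,C} → {A} (+0)
site 3, node BN: B={C} ∩ N={C} → {C} (+0)
site 3, node BIN: BN={C} ∪ I={G} → {C,G} (+1)
site 3, node JT: J={A} ∩ T={A} → {A} (+0)
site 3, node BIJNT: BIN={C,G} ∪ JT={A} → {A,C,G} (+1)
per-site changes: [3, 3, 3, 2]; total = 11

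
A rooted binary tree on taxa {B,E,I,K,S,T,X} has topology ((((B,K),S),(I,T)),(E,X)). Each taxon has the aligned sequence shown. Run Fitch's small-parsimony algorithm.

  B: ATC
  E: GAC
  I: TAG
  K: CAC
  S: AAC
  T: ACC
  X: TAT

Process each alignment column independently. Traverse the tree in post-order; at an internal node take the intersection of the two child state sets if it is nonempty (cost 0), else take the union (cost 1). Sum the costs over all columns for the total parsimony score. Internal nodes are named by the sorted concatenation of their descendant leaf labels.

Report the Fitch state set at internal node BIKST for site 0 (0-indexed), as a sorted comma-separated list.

BK@0: {A} ∪ {C} = {A,C} (union, +1)
BKS@0: {A,C} ∩ {A} = {A} (intersection, +0)
IT@0: {T} ∪ {A} = {A,T} (union, +1)
BIKST@0: {A} ∩ {A,T} = {A} (intersection, +0)
EX@0: {G} ∪ {T} = {G,T} (union, +1)
BEIKSTX@0: {A} ∪ {G,T} = {A,G,T} (union, +1)
BK@1: {T} ∪ {A} = {A,T} (union, +1)
BKS@1: {A,T} ∩ {A} = {A} (intersection, +0)
IT@1: {A} ∪ {C} = {A,C} (union, +1)
BIKST@1: {A} ∩ {A,C} = {A} (intersection, +0)
EX@1: {A} ∩ {A} = {A} (intersection, +0)
BEIKSTX@1: {A} ∩ {A} = {A} (intersection, +0)
BK@2: {C} ∩ {C} = {C} (intersection, +0)
BKS@2: {C} ∩ {C} = {C} (intersection, +0)
IT@2: {G} ∪ {C} = {C,G} (union, +1)
BIKST@2: {C} ∩ {C,G} = {C} (intersection, +0)
EX@2: {C} ∪ {T} = {C,T} (union, +1)
BEIKSTX@2: {C} ∩ {C,T} = {C} (intersection, +0)
per-site changes: [4, 2, 2]; total = 8

A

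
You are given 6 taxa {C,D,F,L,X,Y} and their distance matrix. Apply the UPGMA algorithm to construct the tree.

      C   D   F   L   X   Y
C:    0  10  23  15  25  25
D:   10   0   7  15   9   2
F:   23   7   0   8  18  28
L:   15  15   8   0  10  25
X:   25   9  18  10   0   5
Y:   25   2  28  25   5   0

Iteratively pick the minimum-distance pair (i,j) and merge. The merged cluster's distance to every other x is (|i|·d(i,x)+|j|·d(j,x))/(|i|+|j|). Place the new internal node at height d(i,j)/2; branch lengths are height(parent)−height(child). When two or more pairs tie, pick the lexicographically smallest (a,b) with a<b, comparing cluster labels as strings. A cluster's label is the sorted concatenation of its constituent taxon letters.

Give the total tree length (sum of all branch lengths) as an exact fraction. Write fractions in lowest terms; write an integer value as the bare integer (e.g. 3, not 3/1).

2201/60

iteration 1: select D,Y (d=2); attach at lengths (1, 1); label the merged cluster DY
  updated: d(C,DY)=35/2, d(DY,F)=35/2, d(DY,L)=20, d(DY,X)=7
iteration 2: select DY,X (d=7); attach at lengths (5/2, 7/2); label the merged cluster DXY
  updated: d(C,DXY)=20, d(DXY,F)=53/3, d(DXY,L)=50/3
iteration 3: select F,L (d=8); attach at lengths (4, 4); label the merged cluster FL
  updated: d(C,FL)=19, d(DXY,FL)=103/6
iteration 4: select DXY,FL (d=103/6); attach at lengths (61/12, 55/12); label the merged cluster DFLXY
  updated: d(C,DFLXY)=98/5
iteration 5: select C,DFLXY (d=98/5); attach at lengths (49/5, 73/60); label the merged cluster CDFLXY
final tree: (C:49/5,(((D:1,Y:1):5/2,X:7/2):61/12,(F:4,L:4):55/12):73/60)
total length: 2201/60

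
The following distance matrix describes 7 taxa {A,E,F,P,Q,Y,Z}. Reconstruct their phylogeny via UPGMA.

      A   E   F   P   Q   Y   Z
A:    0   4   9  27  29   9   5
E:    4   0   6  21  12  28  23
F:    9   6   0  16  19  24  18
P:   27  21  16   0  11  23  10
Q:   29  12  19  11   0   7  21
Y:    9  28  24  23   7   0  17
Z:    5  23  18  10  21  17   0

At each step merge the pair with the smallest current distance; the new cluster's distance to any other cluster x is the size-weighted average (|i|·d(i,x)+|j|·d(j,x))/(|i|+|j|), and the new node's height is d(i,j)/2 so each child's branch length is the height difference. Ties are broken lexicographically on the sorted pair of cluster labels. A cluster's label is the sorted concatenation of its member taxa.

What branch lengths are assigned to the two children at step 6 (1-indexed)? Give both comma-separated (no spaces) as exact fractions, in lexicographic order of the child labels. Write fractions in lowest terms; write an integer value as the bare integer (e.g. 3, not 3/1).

1. join A+E (d=4) ⇒ AE; edges |A|=2, |E|=2
  updated: d(AE,F)=15/2, d(AE,P)=24, d(AE,Q)=41/2, d(AE,Y)=37/2, d(AE,Z)=14
2. join Q+Y (d=7) ⇒ QY; edges |Q|=7/2, |Y|=7/2
  updated: d(AE,QY)=39/2, d(F,QY)=43/2, d(P,QY)=17, d(QY,Z)=19
3. join AE+F (d=15/2) ⇒ AEF; edges |AE|=7/4, |F|=15/4
  updated: d(AEF,P)=64/3, d(AEF,QY)=121/6, d(AEF,Z)=46/3
4. join P+Z (d=10) ⇒ PZ; edges |P|=5, |Z|=5
  updated: d(AEF,PZ)=55/3, d(PZ,QY)=18
5. join PZ+QY (d=18) ⇒ PQYZ; edges |PZ|=4, |QY|=11/2
  updated: d(AEF,PQYZ)=77/4
6. join AEF+PQYZ (d=77/4) ⇒ AEFPQYZ; edges |AEF|=47/8, |PQYZ|=5/8
final tree: (((A:2,E:2):7/4,F:15/4):47/8,((P:5,Z:5):4,(Q:7/2,Y:7/2):11/2):5/8)
total length: 85/2

47/8,5/8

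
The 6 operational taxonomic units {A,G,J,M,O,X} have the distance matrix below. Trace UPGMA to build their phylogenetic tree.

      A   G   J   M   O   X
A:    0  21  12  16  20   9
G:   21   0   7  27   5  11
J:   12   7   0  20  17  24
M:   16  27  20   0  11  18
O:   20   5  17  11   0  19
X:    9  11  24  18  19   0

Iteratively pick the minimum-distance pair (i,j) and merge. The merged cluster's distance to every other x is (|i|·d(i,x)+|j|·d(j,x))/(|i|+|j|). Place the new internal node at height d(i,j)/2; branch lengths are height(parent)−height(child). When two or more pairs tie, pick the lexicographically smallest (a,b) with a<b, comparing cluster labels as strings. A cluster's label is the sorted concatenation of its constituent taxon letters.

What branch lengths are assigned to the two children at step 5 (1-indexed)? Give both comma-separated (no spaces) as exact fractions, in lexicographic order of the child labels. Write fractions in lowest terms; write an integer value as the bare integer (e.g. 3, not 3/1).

1. join G+O (d=5) ⇒ GO; edges |G|=5/2, |O|=5/2
  updated: d(A,GO)=41/2, d(GO,J)=12, d(GO,M)=19, d(GO,X)=15
2. join A+X (d=9) ⇒ AX; edges |A|=9/2, |X|=9/2
  updated: d(AX,GO)=71/4, d(AX,J)=18, d(AX,M)=17
3. join GO+J (d=12) ⇒ GJO; edges |GO|=7/2, |J|=6
  updated: d(AX,GJO)=107/6, d(GJO,M)=58/3
4. join AX+M (d=17) ⇒ AMX; edges |AX|=4, |M|=17/2
  updated: d(AMX,GJO)=55/3
5. join AMX+GJO (d=55/3) ⇒ AGJMOX; edges |AMX|=2/3, |GJO|=19/6
final tree: (((A:9/2,X:9/2):4,M:17/2):2/3,((G:5/2,O:5/2):7/2,J:6):19/6)
total length: 239/6

2/3,19/6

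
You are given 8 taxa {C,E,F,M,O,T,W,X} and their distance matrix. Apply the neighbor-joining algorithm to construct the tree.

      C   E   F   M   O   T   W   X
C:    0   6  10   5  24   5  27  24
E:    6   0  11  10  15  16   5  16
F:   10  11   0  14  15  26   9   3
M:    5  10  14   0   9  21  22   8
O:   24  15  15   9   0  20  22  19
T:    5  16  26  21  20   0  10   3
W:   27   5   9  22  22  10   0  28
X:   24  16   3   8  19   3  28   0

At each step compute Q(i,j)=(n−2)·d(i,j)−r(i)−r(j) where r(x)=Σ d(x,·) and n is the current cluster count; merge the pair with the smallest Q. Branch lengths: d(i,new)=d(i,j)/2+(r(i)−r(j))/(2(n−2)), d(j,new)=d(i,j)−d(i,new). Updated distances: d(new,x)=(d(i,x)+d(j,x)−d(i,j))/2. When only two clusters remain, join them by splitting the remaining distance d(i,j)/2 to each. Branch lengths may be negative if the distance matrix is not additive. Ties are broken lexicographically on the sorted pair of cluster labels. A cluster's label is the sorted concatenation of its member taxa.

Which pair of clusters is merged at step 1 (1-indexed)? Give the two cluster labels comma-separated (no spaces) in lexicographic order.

T,X

iteration 1: select T,X (d=3, Q=-184); attach at lengths (3/2, 3/2); label the merged cluster TX
  updated: d(C,TX)=13, d(E,TX)=29/2, d(F,TX)=13, d(M,TX)=13, d(O,TX)=18, d(TX,W)=35/2
iteration 2: select E,W (d=5, Q=-139); attach at lengths (-8/5, 33/5); label the merged cluster EW
  updated: d(C,EW)=14, d(EW,F)=15/2, d(EW,M)=27/2, d(EW,O)=16, d(EW,TX)=27/2
iteration 3: select C,M (d=5, Q=-201/2); attach at lengths (63/16, 17/16); label the merged cluster CM
  updated: d(CM,EW)=45/4, d(CM,F)=19/2, d(CM,O)=14, d(CM,TX)=21/2
iteration 4: select EW,F (d=15/2, Q=-283/4); attach at lengths (103/24, 77/24); label the merged cluster EFW
  updated: d(CM,EFW)=53/8, d(EFW,O)=47/4, d(EFW,TX)=19/2
iteration 5: select CM,TX (d=21/2, Q=-385/8); attach at lengths (113/32, 223/32); label the merged cluster CMTX
  updated: d(CMTX,EFW)=45/16, d(CMTX,O)=43/4
iteration 6: select CMTX,EFW (d=45/16, Q=-405/16); attach at lengths (29/32, 61/32); label the merged cluster CEFMTWX
  updated: d(CEFMTWX,O)=315/32
iteration 7: select CEFMTWX,O (d=315/32); attach at lengths (315/64, 315/64); label the merged cluster CEFMOTWX
final tree: ((((C:63/16,M:17/16):113/32,(T:3/2,X:3/2):223/32):29/32,((E:-8/5,W:33/5):103/24,F:77/24):61/32):315/64,O:315/64)
total length: 1397/32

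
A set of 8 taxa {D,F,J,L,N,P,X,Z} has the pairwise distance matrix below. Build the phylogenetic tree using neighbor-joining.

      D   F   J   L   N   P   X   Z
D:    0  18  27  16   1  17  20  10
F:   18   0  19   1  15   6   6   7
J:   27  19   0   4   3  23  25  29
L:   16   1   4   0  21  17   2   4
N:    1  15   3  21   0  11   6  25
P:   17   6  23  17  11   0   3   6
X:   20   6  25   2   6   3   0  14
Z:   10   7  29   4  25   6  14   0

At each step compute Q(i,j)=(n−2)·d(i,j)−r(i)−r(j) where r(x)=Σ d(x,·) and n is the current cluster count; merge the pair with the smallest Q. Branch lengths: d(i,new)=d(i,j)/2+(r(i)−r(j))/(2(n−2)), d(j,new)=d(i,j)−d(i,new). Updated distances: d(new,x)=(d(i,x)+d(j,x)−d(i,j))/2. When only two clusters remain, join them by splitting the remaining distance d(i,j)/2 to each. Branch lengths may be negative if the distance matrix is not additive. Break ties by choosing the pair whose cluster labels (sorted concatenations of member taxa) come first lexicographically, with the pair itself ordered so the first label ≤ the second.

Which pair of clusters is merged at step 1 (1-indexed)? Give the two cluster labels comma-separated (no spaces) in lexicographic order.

1. join J+N (d=3, Q=-194) ⇒ JN; edges |J|=11/2, |N|=-5/2
  updated: d(D,JN)=25/2, d(F,JN)=31/2, d(JN,L)=11, d(JN,P)=31/2, d(JN,X)=14, d(JN,Z)=51/2
2. join D+JN (d=25/2, Q=-125) ⇒ DJN; edges |D|=31/5, |JN|=63/10
  updated: d(DJN,F)=21/2, d(DJN,L)=29/4, d(DJN,P)=10, d(DJN,X)=43/4, d(DJN,Z)=23/2
3. join P+X (d=3, Q=-263/4) ⇒ PX; edges |P|=73/32, |X|=23/32
  updated: d(DJN,PX)=71/8, d(F,PX)=9/2, d(L,PX)=8, d(PX,Z)=17/2
4. join DJN+PX (d=71/8, Q=-331/8) ⇒ DJNPX; edges |DJN|=93/16, |PX|=49/16
  updated: d(DJNPX,F)=49/16, d(DJNPX,L)=51/16, d(DJNPX,Z)=89/16
5. join DJNPX+Z (d=89/16, Q=-69/4) ⇒ DJNPXZ; edges |DJNPX|=51/32, |Z|=127/32
  updated: d(DJNPXZ,F)=9/4, d(DJNPXZ,L)=13/16
6. join DJNPXZ+F (d=9/4, Q=-65/16) ⇒ DFJNPXZ; edges |DJNPXZ|=33/32, |F|=39/32
  updated: d(DFJNPXZ,L)=-7/32
7. join DFJNPXZ+L (d=-7/32) ⇒ DFJLNPXZ; edges |DFJNPXZ|=-7/64, |L|=-7/64
final tree: (((((D:31/5,(J:11/2,N:-5/2):63/10):93/16,(P:73/32,X:23/32):49/16):51/32,Z:127/32):33/32,F:39/32):-7/64,L:-7/64)
total length: 1119/32

J,N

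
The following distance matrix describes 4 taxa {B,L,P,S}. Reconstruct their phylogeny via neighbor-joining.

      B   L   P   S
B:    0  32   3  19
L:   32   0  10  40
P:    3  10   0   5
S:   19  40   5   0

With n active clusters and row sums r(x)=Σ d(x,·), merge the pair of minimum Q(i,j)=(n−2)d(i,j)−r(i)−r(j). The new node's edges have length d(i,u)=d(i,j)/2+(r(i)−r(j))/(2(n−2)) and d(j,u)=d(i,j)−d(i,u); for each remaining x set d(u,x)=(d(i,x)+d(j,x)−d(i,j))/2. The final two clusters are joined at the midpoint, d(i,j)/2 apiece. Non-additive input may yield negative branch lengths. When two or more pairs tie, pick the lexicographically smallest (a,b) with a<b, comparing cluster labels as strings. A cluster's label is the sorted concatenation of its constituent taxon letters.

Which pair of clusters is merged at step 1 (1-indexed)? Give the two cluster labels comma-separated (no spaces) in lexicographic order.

iteration 1: select B,S (d=19, Q=-80); attach at lengths (7, 12); label the merged cluster BS
  updated: d(BS,L)=53/2, d(BS,P)=-11/2
iteration 2: select BS,L (d=53/2, Q=-31); attach at lengths (11/2, 21); label the merged cluster BLS
  updated: d(BLS,P)=-11
iteration 3: select BLS,P (d=-11); attach at lengths (-11/2, -11/2); label the merged cluster BLPS
final tree: (((B:7,S:12):11/2,L:21):-11/2,P:-11/2)
total length: 69/2

B,S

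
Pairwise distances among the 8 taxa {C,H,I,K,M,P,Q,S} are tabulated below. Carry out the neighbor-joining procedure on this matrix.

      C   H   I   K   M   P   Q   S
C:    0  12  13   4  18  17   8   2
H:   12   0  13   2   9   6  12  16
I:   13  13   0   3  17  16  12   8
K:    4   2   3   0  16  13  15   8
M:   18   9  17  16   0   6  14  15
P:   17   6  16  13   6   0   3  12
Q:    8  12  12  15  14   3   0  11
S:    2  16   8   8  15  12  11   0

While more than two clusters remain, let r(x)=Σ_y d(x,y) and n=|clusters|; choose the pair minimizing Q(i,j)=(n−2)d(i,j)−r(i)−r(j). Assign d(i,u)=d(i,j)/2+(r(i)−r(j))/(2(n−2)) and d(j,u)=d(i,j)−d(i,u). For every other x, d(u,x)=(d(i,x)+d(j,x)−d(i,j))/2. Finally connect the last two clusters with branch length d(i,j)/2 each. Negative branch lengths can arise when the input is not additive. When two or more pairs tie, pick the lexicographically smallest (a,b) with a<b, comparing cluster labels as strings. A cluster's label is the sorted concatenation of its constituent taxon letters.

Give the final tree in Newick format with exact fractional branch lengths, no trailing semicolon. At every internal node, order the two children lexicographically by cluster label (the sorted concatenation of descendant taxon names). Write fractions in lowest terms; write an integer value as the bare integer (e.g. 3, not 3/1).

iteration 1: select C,S (d=2, Q=-134); attach at lengths (7/6, 5/6); label the merged cluster CS
  updated: d(CS,H)=13, d(CS,I)=19/2, d(CS,K)=5, d(CS,M)=31/2, d(CS,P)=27/2, d(CS,Q)=17/2
iteration 2: select I,K (d=3, Q=-219/2); attach at lengths (63/20, -3/20); label the merged cluster IK
  updated: d(CS,IK)=23/4, d(H,IK)=6, d(IK,M)=15, d(IK,P)=13, d(IK,Q)=12
iteration 3: select CS,IK (d=23/4, Q=-85); attach at lengths (55/16, 37/16); label the merged cluster CIKS
  updated: d(CIKS,H)=53/8, d(CIKS,M)=99/8, d(CIKS,P)=83/8, d(CIKS,Q)=59/8
iteration 4: select P,Q (d=3, Q=-211/4); attach at lengths (-1/3, 10/3); label the merged cluster PQ
  updated: d(CIKS,PQ)=59/8, d(H,PQ)=15/2, d(M,PQ)=17/2
iteration 5: select CIKS,H (d=53/8, Q=-145/4); attach at lengths (33/8, 5/2); label the merged cluster CHIKS
  updated: d(CHIKS,M)=59/8, d(CHIKS,PQ)=33/8
iteration 6: select CHIKS,M (d=59/8, Q=-20); attach at lengths (3/2, 47/8); label the merged cluster CHIKMS
  updated: d(CHIKMS,PQ)=21/8
iteration 7: select CHIKMS,PQ (d=21/8); attach at lengths (21/16, 21/16); label the merged cluster CHIKMPQS
final tree: (((((C:7/6,S:5/6):55/16,(I:63/20,K:-3/20):37/16):33/8,H:5/2):3/2,M:47/8):21/16,(P:-1/3,Q:10/3):21/16)
total length: 243/8

(((((C:7/6,S:5/6):55/16,(I:63/20,K:-3/20):37/16):33/8,H:5/2):3/2,M:47/8):21/16,(P:-1/3,Q:10/3):21/16)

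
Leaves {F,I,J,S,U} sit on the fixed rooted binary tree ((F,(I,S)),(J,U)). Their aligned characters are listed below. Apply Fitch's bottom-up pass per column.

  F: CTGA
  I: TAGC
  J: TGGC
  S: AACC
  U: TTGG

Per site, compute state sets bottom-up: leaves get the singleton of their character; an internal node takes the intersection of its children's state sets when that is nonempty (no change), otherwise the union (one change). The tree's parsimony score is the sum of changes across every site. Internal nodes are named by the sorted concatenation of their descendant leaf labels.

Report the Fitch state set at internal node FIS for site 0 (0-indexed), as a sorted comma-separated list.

IS@0: {T} ∪ {A} = {A,T} (union, +1)
FIS@0: {C} ∪ {A,T} = {A,C,T} (union, +1)
JU@0: {T} ∩ {T} = {T} (intersection, +0)
FIJSU@0: {A,C,T} ∩ {T} = {T} (intersection, +0)
IS@1: {A} ∩ {A} = {A} (intersection, +0)
FIS@1: {T} ∪ {A} = {A,T} (union, +1)
JU@1: {G} ∪ {T} = {G,T} (union, +1)
FIJSU@1: {A,T} ∩ {G,T} = {T} (intersection, +0)
IS@2: {G} ∪ {C} = {C,G} (union, +1)
FIS@2: {G} ∩ {C,G} = {G} (intersection, +0)
JU@2: {G} ∩ {G} = {G} (intersection, +0)
FIJSU@2: {G} ∩ {G} = {G} (intersection, +0)
IS@3: {C} ∩ {C} = {C} (intersection, +0)
FIS@3: {A} ∪ {C} = {A,C} (union, +1)
JU@3: {C} ∪ {G} = {C,G} (union, +1)
FIJSU@3: {A,C} ∩ {C,G} = {C} (intersection, +0)
per-site changes: [2, 2, 1, 2]; total = 7

A,C,T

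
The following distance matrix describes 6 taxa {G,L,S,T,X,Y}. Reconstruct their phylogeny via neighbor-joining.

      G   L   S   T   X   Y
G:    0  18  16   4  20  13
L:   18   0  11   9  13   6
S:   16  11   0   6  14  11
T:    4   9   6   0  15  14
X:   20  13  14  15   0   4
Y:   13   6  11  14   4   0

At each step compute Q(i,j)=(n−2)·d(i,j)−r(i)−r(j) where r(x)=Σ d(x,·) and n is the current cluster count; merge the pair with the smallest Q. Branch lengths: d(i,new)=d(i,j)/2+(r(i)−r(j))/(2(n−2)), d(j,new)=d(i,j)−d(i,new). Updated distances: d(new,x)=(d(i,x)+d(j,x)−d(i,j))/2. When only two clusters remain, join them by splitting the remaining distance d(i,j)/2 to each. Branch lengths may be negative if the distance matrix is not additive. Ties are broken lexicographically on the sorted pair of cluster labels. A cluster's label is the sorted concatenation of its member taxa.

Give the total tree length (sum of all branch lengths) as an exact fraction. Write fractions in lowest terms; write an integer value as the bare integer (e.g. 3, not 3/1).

1. join G+T (d=4, Q=-103) ⇒ GT; edges |G|=39/8, |T|=-7/8
  updated: d(GT,L)=23/2, d(GT,S)=9, d(GT,X)=31/2, d(GT,Y)=23/2
2. join X+Y (d=4, Q=-67) ⇒ XY; edges |X|=13/3, |Y|=-1/3
  updated: d(GT,XY)=23/2, d(L,XY)=15/2, d(S,XY)=21/2
3. join GT+S (d=9, Q=-89/2) ⇒ GST; edges |GT|=39/8, |S|=33/8
  updated: d(GST,L)=27/4, d(GST,XY)=13/2
4. join GST+L (d=27/4, Q=-83/4) ⇒ GLST; edges |GST|=23/8, |L|=31/8
  updated: d(GLST,XY)=29/8
5. join GLST+XY (d=29/8) ⇒ GLSTXY; edges |GLST|=29/16, |XY|=29/16
final tree: ((((G:39/8,T:-7/8):39/8,S:33/8):23/8,L:31/8):29/16,(X:13/3,Y:-1/3):29/16)
total length: 219/8

219/8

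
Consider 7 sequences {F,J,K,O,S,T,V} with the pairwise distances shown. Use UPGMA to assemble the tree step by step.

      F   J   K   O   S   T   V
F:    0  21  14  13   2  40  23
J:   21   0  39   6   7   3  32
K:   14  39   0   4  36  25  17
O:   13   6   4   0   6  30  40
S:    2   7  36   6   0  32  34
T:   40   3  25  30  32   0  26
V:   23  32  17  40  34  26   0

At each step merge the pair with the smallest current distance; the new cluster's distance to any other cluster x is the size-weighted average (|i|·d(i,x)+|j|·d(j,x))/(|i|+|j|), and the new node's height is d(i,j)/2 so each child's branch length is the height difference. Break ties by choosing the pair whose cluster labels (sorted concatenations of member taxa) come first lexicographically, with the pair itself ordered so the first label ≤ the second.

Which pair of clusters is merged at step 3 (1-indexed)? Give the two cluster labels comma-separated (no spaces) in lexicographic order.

K,O

step 1: merge (F,S) at d=2; branch lengths F→1, S→1; new cluster FS
  updated: d(FS,J)=14, d(FS,K)=25, d(FS,O)=19/2, d(FS,T)=36, d(FS,V)=57/2
step 2: merge (J,T) at d=3; branch lengths J→3/2, T→3/2; new cluster JT
  updated: d(FS,JT)=25, d(JT,K)=32, d(JT,O)=18, d(JT,V)=29
step 3: merge (K,O) at d=4; branch lengths K→2, O→2; new cluster KO
  updated: d(FS,KO)=69/4, d(JT,KO)=25, d(KO,V)=57/2
step 4: merge (FS,KO) at d=69/4; branch lengths FS→61/8, KO→53/8; new cluster FKOS
  updated: d(FKOS,JT)=25, d(FKOS,V)=57/2
step 5: merge (FKOS,JT) at d=25; branch lengths FKOS→31/8, JT→11; new cluster FJKOST
  updated: d(FJKOST,V)=86/3
step 6: merge (FJKOST,V) at d=86/3; branch lengths FJKOST→11/6, V→43/3; new cluster FJKOSTV
final tree: ((((F:1,S:1):61/8,(K:2,O:2):53/8):31/8,(J:3/2,T:3/2):11):11/6,V:43/3)
total length: 1303/24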